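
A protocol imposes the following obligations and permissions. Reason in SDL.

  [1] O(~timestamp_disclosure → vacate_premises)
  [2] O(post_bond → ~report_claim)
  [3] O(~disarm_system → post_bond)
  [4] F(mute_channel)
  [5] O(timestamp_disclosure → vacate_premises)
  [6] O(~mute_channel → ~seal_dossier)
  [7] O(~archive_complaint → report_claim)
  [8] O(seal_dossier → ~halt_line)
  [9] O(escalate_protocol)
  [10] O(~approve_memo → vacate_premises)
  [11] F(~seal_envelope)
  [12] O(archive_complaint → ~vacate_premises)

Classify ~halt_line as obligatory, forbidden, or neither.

Neither

Premise 8 is O(seal_dossier → ~halt_line), but O(seal_dossier) is not derivable from the premises, so it does not yield O(~halt_line).
No premise or chain of K-axiom applications forces O(~halt_line), and none forces O(halt_line). So ~halt_line is neither obligatory nor forbidden under these norms.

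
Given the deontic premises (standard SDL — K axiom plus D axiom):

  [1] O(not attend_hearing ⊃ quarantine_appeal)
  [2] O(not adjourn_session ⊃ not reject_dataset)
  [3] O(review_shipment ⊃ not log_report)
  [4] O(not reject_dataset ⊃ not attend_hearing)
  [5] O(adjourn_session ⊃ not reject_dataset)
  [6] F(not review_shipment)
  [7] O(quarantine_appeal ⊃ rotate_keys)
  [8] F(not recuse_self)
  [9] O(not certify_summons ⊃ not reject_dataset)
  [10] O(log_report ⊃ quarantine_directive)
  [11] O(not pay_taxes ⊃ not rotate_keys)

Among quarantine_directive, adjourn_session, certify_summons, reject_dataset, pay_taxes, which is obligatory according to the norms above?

Premises 5 and 2 cover both cases: O(adjourn_session ⊃ not reject_dataset) and O(not adjourn_session ⊃ not reject_dataset). Since adjourn_session ∨ not adjourn_session is a tautology, O(not reject_dataset) follows.
With premise 4, O(not reject_dataset ⊃ not attend_hearing), the K-axiom yields O(not attend_hearing).
From O(not attend_hearing) and premise 1, O(not attend_hearing ⊃ quarantine_appeal), we obtain O(quarantine_appeal).
Premise 7 is O(quarantine_appeal ⊃ rotate_keys); since O(quarantine_appeal), deontic closure gives O(rotate_keys).
The contrapositive of premise 11 (O(not pay_taxes ⊃ not rotate_keys)) is O(rotate_keys ⊃ pay_taxes), and O(rotate_keys) is already established, so O(pay_taxes).
So O(pay_taxes) holds — pay_taxes is obligatory. None of the other listed options is made obligatory by any chain of premises.

pay_taxes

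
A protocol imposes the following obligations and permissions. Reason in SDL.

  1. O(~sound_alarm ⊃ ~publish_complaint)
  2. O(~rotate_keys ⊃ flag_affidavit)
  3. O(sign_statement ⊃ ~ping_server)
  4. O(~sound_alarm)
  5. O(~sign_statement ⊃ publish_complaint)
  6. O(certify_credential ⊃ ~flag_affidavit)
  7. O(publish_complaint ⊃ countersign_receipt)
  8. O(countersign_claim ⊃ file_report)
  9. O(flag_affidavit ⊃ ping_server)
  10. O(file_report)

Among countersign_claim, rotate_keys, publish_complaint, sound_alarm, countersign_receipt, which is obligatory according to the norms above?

rotate_keys

From premise 4 we have O(~sound_alarm).
With premise 1, O(~sound_alarm ⊃ ~publish_complaint), the K-axiom yields O(~publish_complaint).
Premise 5 is O(~sign_statement ⊃ publish_complaint); contrapositively O(~publish_complaint ⊃ sign_statement). Since O(~publish_complaint) holds, K gives O(sign_statement).
From O(sign_statement) and premise 3, O(sign_statement ⊃ ~ping_server), we obtain O(~ping_server).
Premise 9, O(flag_affidavit ⊃ ping_server), contraposes to O(~ping_server ⊃ ~flag_affidavit); with O(~ping_server) we get O(~flag_affidavit).
Premise 2, O(~rotate_keys ⊃ flag_affidavit), contraposes to O(~flag_affidavit ⊃ rotate_keys); with O(~flag_affidavit) we get O(rotate_keys).
So O(rotate_keys) holds — rotate_keys is obligatory. None of the other listed options is made obligatory by any chain of premises.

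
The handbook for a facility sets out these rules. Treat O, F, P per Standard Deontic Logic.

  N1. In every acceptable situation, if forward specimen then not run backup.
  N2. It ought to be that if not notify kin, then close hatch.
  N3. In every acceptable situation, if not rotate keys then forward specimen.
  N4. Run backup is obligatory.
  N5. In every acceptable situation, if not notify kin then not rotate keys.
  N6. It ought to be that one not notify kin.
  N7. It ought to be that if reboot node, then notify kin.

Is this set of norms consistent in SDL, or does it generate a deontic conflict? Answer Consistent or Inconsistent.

Premise 4 states O(run_backup) outright.
The contrapositive of premise 1 (O(forward_specimen → ¬run_backup)) is O(run_backup → ¬forward_specimen), and O(run_backup) is already established, so O(¬forward_specimen).
Premise 3 is O(¬rotate_keys → forward_specimen); contrapositively O(¬forward_specimen → rotate_keys). Since O(¬forward_specimen) holds, K gives O(rotate_keys).
Premise 5, O(¬notify_kin → ¬rotate_keys), contraposes to O(rotate_keys → notify_kin); with O(rotate_keys) we get O(notify_kin).
Yet premise 6 states O(¬notify_kin).
We now have both O(notify_kin) and O(¬notify_kin) — notify_kin is simultaneously obligatory and forbidden, violating the D-axiom.

Inconsistent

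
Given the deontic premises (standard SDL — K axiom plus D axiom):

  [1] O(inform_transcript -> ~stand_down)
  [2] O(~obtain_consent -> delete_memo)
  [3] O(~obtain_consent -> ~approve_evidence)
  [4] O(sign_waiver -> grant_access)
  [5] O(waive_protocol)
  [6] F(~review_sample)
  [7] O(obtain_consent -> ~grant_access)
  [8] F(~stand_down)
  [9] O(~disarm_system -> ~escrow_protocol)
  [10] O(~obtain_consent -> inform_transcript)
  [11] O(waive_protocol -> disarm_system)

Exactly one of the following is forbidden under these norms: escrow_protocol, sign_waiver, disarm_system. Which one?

Premise 8 is F(~stand_down), i.e. O(stand_down).
Premise 1, O(inform_transcript -> ~stand_down), contraposes to O(stand_down -> ~inform_transcript); with O(stand_down) we get O(~inform_transcript).
Premise 10, O(~obtain_consent -> inform_transcript), contraposes to O(~inform_transcript -> obtain_consent); with O(~inform_transcript) we get O(obtain_consent).
Applying K to premise 7 (O(obtain_consent -> ~grant_access)) and O(obtain_consent) yields O(~grant_access).
Premise 4 is O(sign_waiver -> grant_access); contrapositively O(~grant_access -> ~sign_waiver). Since O(~grant_access) holds, K gives O(~sign_waiver).
So O(~sign_waiver) holds, i.e. sign_waiver is forbidden. None of the other listed options is forbidden under the premises.

sign_waiver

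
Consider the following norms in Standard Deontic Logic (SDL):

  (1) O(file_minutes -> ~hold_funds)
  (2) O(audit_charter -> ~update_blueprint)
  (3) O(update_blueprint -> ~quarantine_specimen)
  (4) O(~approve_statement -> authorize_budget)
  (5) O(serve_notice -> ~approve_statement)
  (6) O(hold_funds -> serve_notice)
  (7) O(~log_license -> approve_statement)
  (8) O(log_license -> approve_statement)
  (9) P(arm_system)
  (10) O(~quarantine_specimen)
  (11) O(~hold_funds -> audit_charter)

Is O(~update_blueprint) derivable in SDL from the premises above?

Premises 7 and 8 cover both cases: O(~log_license -> approve_statement) and O(log_license -> approve_statement). Since ~log_license ∨ log_license is a tautology, O(approve_statement) follows.
The contrapositive of premise 5 (O(serve_notice -> ~approve_statement)) is O(approve_statement -> ~serve_notice), and O(approve_statement) is already established, so O(~serve_notice).
Premise 6, O(hold_funds -> serve_notice), contraposes to O(~serve_notice -> ~hold_funds); with O(~serve_notice) we get O(~hold_funds).
With premise 11, O(~hold_funds -> audit_charter), the K-axiom yields O(audit_charter).
Premise 2 is O(audit_charter -> ~update_blueprint); since O(audit_charter), deontic closure gives O(~update_blueprint).
Premises 1, 3, 4, 9, 10 do not contribute to this derivation.
So O(~update_blueprint) follows.

Yes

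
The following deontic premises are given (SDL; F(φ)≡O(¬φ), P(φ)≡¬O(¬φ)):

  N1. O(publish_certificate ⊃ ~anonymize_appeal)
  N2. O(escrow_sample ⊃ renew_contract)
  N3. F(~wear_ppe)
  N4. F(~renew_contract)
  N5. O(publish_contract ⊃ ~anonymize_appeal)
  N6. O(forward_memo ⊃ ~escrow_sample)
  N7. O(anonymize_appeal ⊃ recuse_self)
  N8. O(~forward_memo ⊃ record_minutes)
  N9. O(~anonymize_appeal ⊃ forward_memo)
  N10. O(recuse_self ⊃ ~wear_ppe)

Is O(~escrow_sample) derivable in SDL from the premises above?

Yes

Premise 3 is F(~wear_ppe), i.e. O(wear_ppe).
Premise 10 is O(recuse_self ⊃ ~wear_ppe); contrapositively O(wear_ppe ⊃ ~recuse_self). Since O(wear_ppe) holds, K gives O(~recuse_self).
Premise 7, O(anonymize_appeal ⊃ recuse_self), contraposes to O(~recuse_self ⊃ ~anonymize_appeal); with O(~recuse_self) we get O(~anonymize_appeal).
From O(~anonymize_appeal) and premise 9, O(~anonymize_appeal ⊃ forward_memo), we obtain O(forward_memo).
From O(forward_memo) and premise 6, O(forward_memo ⊃ ~escrow_sample), we obtain O(~escrow_sample).
Premises 1, 2, 4, 5, 8 do not contribute to this derivation.
So O(~escrow_sample) follows.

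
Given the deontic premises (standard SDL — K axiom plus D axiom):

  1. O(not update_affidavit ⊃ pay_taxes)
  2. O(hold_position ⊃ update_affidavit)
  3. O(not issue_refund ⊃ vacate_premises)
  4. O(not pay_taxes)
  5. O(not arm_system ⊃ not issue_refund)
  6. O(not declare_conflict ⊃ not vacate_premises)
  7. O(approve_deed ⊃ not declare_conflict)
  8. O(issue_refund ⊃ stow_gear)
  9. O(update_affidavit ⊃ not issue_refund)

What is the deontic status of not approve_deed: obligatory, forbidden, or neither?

Obligatory

From premise 4 we have O(not pay_taxes).
The contrapositive of premise 1 (O(not update_affidavit ⊃ pay_taxes)) is O(not pay_taxes ⊃ update_affidavit), and O(not pay_taxes) is already established, so O(update_affidavit).
Applying K to premise 9 (O(update_affidavit ⊃ not issue_refund)) and O(update_affidavit) yields O(not issue_refund).
From O(not issue_refund) and premise 3, O(not issue_refund ⊃ vacate_premises), we obtain O(vacate_premises).
Premise 6 is O(not declare_conflict ⊃ not vacate_premises); contrapositively O(vacate_premises ⊃ declare_conflict). Since O(vacate_premises) holds, K gives O(declare_conflict).
Premise 7, O(approve_deed ⊃ not declare_conflict), contraposes to O(declare_conflict ⊃ not approve_deed); with O(declare_conflict) we get O(not approve_deed).
Premises 2, 5, 8 do not contribute to this derivation.
Hence not approve_deed is obligatory.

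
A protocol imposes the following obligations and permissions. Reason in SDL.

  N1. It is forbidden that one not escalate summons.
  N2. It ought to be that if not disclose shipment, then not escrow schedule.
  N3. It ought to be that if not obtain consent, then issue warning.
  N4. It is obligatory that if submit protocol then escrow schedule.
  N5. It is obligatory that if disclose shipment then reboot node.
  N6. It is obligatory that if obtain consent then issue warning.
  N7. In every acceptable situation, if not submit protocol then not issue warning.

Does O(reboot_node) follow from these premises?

By case analysis on obtain_consent: premise 6 gives O(obtain_consent → issue_warning) and premise 3 gives O(¬obtain_consent → issue_warning), so O(issue_warning) either way.
The contrapositive of premise 7 (O(¬submit_protocol → ¬issue_warning)) is O(issue_warning → submit_protocol), and O(issue_warning) is already established, so O(submit_protocol).
Premise 4 is O(submit_protocol → escrow_schedule); since O(submit_protocol), deontic closure gives O(escrow_schedule).
Premise 2, O(¬disclose_shipment → ¬escrow_schedule), contraposes to O(escrow_schedule → disclose_shipment); with O(escrow_schedule) we get O(disclose_shipment).
From O(disclose_shipment) and premise 5, O(disclose_shipment → reboot_node), we obtain O(reboot_node).
Premise 1 does not contribute to this derivation.
So O(reboot_node) follows.

Yes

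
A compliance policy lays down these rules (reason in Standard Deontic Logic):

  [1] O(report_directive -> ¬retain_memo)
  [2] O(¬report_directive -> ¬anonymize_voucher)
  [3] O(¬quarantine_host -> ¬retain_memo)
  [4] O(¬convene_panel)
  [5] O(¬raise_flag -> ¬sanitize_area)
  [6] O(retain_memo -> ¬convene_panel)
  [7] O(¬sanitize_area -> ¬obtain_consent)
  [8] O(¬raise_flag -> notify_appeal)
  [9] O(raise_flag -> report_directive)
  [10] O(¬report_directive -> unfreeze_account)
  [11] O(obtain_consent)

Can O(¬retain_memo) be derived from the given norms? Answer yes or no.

From premise 11 we have O(obtain_consent).
The contrapositive of premise 7 (O(¬sanitize_area -> ¬obtain_consent)) is O(obtain_consent -> sanitize_area), and O(obtain_consent) is already established, so O(sanitize_area).
The contrapositive of premise 5 (O(¬raise_flag -> ¬sanitize_area)) is O(sanitize_area -> raise_flag), and O(sanitize_area) is already established, so O(raise_flag).
Premise 9 is O(raise_flag -> report_directive); since O(raise_flag), deontic closure gives O(report_directive).
Premise 1 is O(report_directive -> ¬retain_memo); since O(report_directive), deontic closure gives O(¬retain_memo).
Premises 2, 3, 4, 6, 8, 10 do not contribute to this derivation.
So O(¬retain_memo) follows.

Yes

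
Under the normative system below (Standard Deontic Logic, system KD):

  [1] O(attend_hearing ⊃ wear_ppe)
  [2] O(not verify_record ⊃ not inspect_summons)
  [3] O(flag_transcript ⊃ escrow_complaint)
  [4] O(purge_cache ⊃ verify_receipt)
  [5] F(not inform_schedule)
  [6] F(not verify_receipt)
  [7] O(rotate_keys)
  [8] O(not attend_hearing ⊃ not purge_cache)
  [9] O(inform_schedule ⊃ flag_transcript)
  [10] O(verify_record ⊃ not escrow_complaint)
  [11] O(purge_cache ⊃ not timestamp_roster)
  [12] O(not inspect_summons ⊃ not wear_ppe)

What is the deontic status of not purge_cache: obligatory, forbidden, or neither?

Obligatory

Premise 5 is F(not inform_schedule), i.e. O(inform_schedule).
With premise 9, O(inform_schedule ⊃ flag_transcript), the K-axiom yields O(flag_transcript).
Applying K to premise 3 (O(flag_transcript ⊃ escrow_complaint)) and O(flag_transcript) yields O(escrow_complaint).
The contrapositive of premise 10 (O(verify_record ⊃ not escrow_complaint)) is O(escrow_complaint ⊃ not verify_record), and O(escrow_complaint) is already established, so O(not verify_record).
Applying K to premise 2 (O(not verify_record ⊃ not inspect_summons)) and O(not verify_record) yields O(not inspect_summons).
With premise 12, O(not inspect_summons ⊃ not wear_ppe), the K-axiom yields O(not wear_ppe).
Premise 1, O(attend_hearing ⊃ wear_ppe), contraposes to O(not wear_ppe ⊃ not attend_hearing); with O(not wear_ppe) we get O(not attend_hearing).
Premise 8 is O(not attend_hearing ⊃ not purge_cache); since O(not attend_hearing), deontic closure gives O(not purge_cache).
Premises 4, 6, 7, 11 do not contribute to this derivation.
Hence not purge_cache is obligatory.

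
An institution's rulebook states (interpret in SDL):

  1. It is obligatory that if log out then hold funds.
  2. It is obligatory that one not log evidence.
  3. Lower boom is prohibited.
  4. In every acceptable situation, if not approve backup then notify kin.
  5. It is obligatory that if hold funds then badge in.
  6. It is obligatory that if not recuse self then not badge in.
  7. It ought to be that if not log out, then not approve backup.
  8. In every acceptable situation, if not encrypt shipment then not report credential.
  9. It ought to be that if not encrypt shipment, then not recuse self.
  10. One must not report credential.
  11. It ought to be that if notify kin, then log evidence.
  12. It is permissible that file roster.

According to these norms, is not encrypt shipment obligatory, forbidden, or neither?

Forbidden

Premise 2 states O(¬log_evidence) outright.
Premise 11, O(notify_kin → log_evidence), contraposes to O(¬log_evidence → ¬notify_kin); with O(¬log_evidence) we get O(¬notify_kin).
The contrapositive of premise 4 (O(¬approve_backup → notify_kin)) is O(¬notify_kin → approve_backup), and O(¬notify_kin) is already established, so O(approve_backup).
The contrapositive of premise 7 (O(¬log_out → ¬approve_backup)) is O(approve_backup → log_out), and O(approve_backup) is already established, so O(log_out).
Applying K to premise 1 (O(log_out → hold_funds)) and O(log_out) yields O(hold_funds).
With premise 5, O(hold_funds → badge_in), the K-axiom yields O(badge_in).
The contrapositive of premise 6 (O(¬recuse_self → ¬badge_in)) is O(badge_in → recuse_self), and O(badge_in) is already established, so O(recuse_self).
Premise 9, O(¬encrypt_shipment → ¬recuse_self), contraposes to O(recuse_self → encrypt_shipment); with O(recuse_self) we get O(encrypt_shipment).
Premises 3, 8, 10, 12 do not contribute to this derivation.
Thus O(encrypt_shipment), which is F(¬encrypt_shipment): ¬encrypt_shipment is forbidden.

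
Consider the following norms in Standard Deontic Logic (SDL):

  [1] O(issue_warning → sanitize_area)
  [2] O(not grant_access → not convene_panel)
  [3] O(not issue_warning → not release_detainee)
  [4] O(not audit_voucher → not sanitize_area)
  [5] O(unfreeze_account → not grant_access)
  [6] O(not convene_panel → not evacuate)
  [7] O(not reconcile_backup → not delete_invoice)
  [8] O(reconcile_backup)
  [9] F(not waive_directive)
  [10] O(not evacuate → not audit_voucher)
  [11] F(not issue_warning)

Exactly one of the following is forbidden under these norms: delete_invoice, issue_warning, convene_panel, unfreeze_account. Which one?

unfreeze_account

Premise 11 is F(not issue_warning), i.e. O(issue_warning).
Applying K to premise 1 (O(issue_warning → sanitize_area)) and O(issue_warning) yields O(sanitize_area).
Premise 4 is O(not audit_voucher → not sanitize_area); contrapositively O(sanitize_area → audit_voucher). Since O(sanitize_area) holds, K gives O(audit_voucher).
The contrapositive of premise 10 (O(not evacuate → not audit_voucher)) is O(audit_voucher → evacuate), and O(audit_voucher) is already established, so O(evacuate).
Premise 6 is O(not convene_panel → not evacuate); contrapositively O(evacuate → convene_panel). Since O(evacuate) holds, K gives O(convene_panel).
Premise 2, O(not grant_access → not convene_panel), contraposes to O(convene_panel → grant_access); with O(convene_panel) we get O(grant_access).
Premise 5 is O(unfreeze_account → not grant_access); contrapositively O(grant_access → not unfreeze_account). Since O(grant_access) holds, K gives O(not unfreeze_account).
So O(not unfreeze_account) holds, i.e. unfreeze_account is forbidden. None of the other listed options is forbidden under the premises.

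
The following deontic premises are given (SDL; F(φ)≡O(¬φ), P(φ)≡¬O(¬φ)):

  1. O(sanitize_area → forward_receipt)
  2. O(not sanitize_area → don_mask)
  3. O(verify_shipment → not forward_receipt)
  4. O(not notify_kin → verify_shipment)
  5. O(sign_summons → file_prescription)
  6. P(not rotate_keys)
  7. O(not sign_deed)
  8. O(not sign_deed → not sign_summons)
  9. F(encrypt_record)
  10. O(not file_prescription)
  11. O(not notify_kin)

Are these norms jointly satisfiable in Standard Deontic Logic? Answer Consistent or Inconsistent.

Premise 5 is O(sign_summons → file_prescription), but O(sign_summons) is not derivable from the premises, so it does not yield O(file_prescription).
So O(file_prescription) is not derivable, and the apparent clash with O(not file_prescription) does not arise.
A world satisfying every obligation exists (e.g. don_mask=true, encrypt_record=false, file_prescription=false, forward_receipt=false, notify_kin=false, rotate_keys=false, sanitize_area=false, sign_deed=false, sign_summons=false, verify_shipment=true); no atom is both obligatory and forbidden, so the set is consistent.

Consistent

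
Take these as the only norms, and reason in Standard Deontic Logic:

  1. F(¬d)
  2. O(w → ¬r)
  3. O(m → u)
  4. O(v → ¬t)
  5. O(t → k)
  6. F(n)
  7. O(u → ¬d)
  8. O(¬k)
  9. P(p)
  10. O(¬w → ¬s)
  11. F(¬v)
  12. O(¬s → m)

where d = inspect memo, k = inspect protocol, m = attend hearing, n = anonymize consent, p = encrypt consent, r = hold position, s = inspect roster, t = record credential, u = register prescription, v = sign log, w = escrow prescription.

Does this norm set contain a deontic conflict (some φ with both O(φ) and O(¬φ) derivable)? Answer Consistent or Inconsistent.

Premise 5 is O(t → k), but O(t) is not derivable from the premises, so it does not yield O(k).
So O(k) is not derivable, and the apparent clash with O(¬k) does not arise.
A world satisfying every obligation exists (e.g. d=true, k=false, m=false, n=false, p=false, r=false, s=true, t=false, u=false, v=true, w=true); no atom is both obligatory and forbidden, so the set is consistent.

Consistent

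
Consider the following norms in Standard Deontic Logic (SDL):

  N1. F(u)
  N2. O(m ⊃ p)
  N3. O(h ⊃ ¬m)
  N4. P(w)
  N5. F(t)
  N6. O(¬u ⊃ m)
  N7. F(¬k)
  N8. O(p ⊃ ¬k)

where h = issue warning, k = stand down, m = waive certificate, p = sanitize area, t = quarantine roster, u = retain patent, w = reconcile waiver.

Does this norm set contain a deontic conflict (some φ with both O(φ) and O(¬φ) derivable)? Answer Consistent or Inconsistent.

Inconsistent

Premise 7, F(¬k), is equivalent to O(k).
Premise 8 is O(p ⊃ ¬k); contrapositively O(k ⊃ ¬p). Since O(k) holds, K gives O(¬p).
The contrapositive of premise 2 (O(m ⊃ p)) is O(¬p ⊃ ¬m), and O(¬p) is already established, so O(¬m).
The contrapositive of premise 6 (O(¬u ⊃ m)) is O(¬m ⊃ u), and O(¬m) is already established, so O(u).
However, F(u) at premise 1 amounts to O(¬u).
We now have both O(u) and O(¬u) — u is simultaneously obligatory and forbidden, violating the D-axiom.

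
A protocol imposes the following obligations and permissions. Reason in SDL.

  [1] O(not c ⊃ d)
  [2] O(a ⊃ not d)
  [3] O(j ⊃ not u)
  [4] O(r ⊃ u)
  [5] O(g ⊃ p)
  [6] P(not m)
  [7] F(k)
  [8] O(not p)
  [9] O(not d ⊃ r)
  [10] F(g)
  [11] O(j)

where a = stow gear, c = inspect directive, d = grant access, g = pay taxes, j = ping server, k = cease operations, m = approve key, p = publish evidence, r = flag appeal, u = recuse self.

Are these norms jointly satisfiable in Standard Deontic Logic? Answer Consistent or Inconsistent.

Consistent

Premise 5 is O(g ⊃ p), but O(g) is not derivable from the premises, so it does not yield O(p).
So O(p) is not derivable, and the apparent clash with O(not p) does not arise.
A world satisfying every obligation exists (e.g. a=false, c=false, d=true, g=false, j=true, k=false, m=false, p=false, r=false, u=false); no atom is both obligatory and forbidden, so the set is consistent.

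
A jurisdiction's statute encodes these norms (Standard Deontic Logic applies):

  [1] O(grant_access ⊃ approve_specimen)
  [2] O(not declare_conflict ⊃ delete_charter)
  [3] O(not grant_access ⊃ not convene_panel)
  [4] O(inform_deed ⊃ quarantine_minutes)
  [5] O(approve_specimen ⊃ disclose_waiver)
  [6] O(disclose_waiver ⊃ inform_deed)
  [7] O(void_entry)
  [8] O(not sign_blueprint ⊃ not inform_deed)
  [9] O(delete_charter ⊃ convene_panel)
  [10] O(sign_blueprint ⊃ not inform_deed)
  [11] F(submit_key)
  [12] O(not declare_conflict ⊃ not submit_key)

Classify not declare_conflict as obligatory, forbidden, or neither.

Premises 10 and 8 cover both cases: O(sign_blueprint ⊃ not inform_deed) and O(not sign_blueprint ⊃ not inform_deed). Since sign_blueprint ∨ not sign_blueprint is a tautology, O(not inform_deed) follows.
The contrapositive of premise 6 (O(disclose_waiver ⊃ inform_deed)) is O(not inform_deed ⊃ not disclose_waiver), and O(not inform_deed) is already established, so O(not disclose_waiver).
The contrapositive of premise 5 (O(approve_specimen ⊃ disclose_waiver)) is O(not disclose_waiver ⊃ not approve_specimen), and O(not disclose_waiver) is already established, so O(not approve_specimen).
Premise 1 is O(grant_access ⊃ approve_specimen); contrapositively O(not approve_specimen ⊃ not grant_access). Since O(not approve_specimen) holds, K gives O(not grant_access).
Premise 3 is O(not grant_access ⊃ not convene_panel); since O(not grant_access), deontic closure gives O(not convene_panel).
The contrapositive of premise 9 (O(delete_charter ⊃ convene_panel)) is O(not convene_panel ⊃ not delete_charter), and O(not convene_panel) is already established, so O(not delete_charter).
Premise 2, O(not declare_conflict ⊃ delete_charter), contraposes to O(not delete_charter ⊃ declare_conflict); with O(not delete_charter) we get O(declare_conflict).
Premises 4, 7, 11, 12 do not contribute to this derivation.
Thus O(declare_conflict), which is F(not declare_conflict): not declare_conflict is forbidden.

Forbidden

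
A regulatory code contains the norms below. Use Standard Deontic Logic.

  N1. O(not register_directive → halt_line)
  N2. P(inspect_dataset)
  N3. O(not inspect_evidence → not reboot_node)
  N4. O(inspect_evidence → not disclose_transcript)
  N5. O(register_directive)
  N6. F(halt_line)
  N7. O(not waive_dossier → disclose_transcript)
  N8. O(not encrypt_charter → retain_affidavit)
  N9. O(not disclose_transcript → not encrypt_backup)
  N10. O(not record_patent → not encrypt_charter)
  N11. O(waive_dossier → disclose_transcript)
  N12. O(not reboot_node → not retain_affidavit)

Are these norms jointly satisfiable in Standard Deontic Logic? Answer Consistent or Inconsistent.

Premise 1 is O(not register_directive → halt_line), but O(not register_directive) is not derivable from the premises, so it does not yield O(halt_line).
So O(halt_line) is not derivable, and the apparent clash with O(not halt_line) does not arise.
A world satisfying every obligation exists (e.g. disclose_transcript=true, encrypt_backup=false, encrypt_charter=true, halt_line=false, inspect_dataset=false, inspect_evidence=false, reboot_node=false, record_patent=true, register_directive=true, retain_affidavit=false, waive_dossier=false); no atom is both obligatory and forbidden, so the set is consistent.

Consistent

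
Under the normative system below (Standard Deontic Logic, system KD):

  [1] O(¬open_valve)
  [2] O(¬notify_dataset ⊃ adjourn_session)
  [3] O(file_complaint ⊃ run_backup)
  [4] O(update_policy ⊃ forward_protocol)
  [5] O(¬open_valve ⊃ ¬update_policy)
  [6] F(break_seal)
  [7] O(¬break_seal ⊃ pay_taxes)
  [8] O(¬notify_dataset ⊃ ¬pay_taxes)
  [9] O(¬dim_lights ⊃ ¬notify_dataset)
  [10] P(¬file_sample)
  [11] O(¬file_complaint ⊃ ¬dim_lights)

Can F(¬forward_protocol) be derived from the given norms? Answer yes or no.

No

Premise 4 is O(update_policy ⊃ forward_protocol), but O(update_policy) is not derivable from the premises, so it does not yield O(forward_protocol).
No other premise forces O(forward_protocol). An ideal world satisfying every premise can still have ¬forward_protocol true, so F(¬forward_protocol) is not derivable.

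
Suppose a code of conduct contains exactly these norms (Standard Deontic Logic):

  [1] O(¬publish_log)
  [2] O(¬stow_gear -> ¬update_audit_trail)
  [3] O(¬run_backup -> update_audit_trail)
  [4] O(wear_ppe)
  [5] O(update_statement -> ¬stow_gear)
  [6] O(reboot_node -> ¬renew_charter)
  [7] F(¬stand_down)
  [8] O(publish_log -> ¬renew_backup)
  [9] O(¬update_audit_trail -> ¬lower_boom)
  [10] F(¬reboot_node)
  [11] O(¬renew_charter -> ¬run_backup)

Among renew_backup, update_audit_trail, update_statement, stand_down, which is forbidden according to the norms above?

update_statement

F(¬reboot_node) at premise 10 means O(reboot_node).
Applying K to premise 6 (O(reboot_node -> ¬renew_charter)) and O(reboot_node) yields O(¬renew_charter).
Applying K to premise 11 (O(¬renew_charter -> ¬run_backup)) and O(¬renew_charter) yields O(¬run_backup).
With premise 3, O(¬run_backup -> update_audit_trail), the K-axiom yields O(update_audit_trail).
Premise 2, O(¬stow_gear -> ¬update_audit_trail), contraposes to O(update_audit_trail -> stow_gear); with O(update_audit_trail) we get O(stow_gear).
Premise 5 is O(update_statement -> ¬stow_gear); contrapositively O(stow_gear -> ¬update_statement). Since O(stow_gear) holds, K gives O(¬update_statement).
So O(¬update_statement) holds, i.e. update_statement is forbidden. None of the other listed options is forbidden under the premises.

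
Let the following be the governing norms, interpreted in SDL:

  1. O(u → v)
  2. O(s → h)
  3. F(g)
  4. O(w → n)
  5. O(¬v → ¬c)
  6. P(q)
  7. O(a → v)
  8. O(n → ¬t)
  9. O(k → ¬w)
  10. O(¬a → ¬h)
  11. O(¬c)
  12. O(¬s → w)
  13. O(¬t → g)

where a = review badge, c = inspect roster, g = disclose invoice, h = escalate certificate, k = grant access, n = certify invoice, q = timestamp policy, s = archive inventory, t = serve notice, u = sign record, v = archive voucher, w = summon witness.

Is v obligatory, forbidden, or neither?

Premise 3 is F(g), i.e. O(¬g).
The contrapositive of premise 13 (O(¬t → g)) is O(¬g → t), and O(¬g) is already established, so O(t).
Premise 8 is O(n → ¬t); contrapositively O(t → ¬n). Since O(t) holds, K gives O(¬n).
Premise 4, O(w → n), contraposes to O(¬n → ¬w); with O(¬n) we get O(¬w).
Premise 12 is O(¬s → w); contrapositively O(¬w → s). Since O(¬w) holds, K gives O(s).
From O(s) and premise 2, O(s → h), we obtain O(h).
Premise 10, O(¬a → ¬h), contraposes to O(h → a); with O(h) we get O(a).
Applying K to premise 7 (O(a → v)) and O(a) yields O(v).
Premises 1, 5, 6, 9, 11 do not contribute to this derivation.
Hence v is obligatory.

Obligatory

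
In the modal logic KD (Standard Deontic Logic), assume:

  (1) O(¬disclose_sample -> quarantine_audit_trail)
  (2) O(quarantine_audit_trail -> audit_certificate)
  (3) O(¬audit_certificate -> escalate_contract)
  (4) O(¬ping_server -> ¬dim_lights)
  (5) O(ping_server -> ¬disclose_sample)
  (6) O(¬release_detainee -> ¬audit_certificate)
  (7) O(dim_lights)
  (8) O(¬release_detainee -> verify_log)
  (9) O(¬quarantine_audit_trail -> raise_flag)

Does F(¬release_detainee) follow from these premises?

Premise 7 states O(dim_lights) outright.
Premise 4, O(¬ping_server -> ¬dim_lights), contraposes to O(dim_lights -> ping_server); with O(dim_lights) we get O(ping_server).
Premise 5 is O(ping_server -> ¬disclose_sample); since O(ping_server), deontic closure gives O(¬disclose_sample).
Applying K to premise 1 (O(¬disclose_sample -> quarantine_audit_trail)) and O(¬disclose_sample) yields O(quarantine_audit_trail).
Premise 2 is O(quarantine_audit_trail -> audit_certificate); since O(quarantine_audit_trail), deontic closure gives O(audit_certificate).
Premise 6, O(¬release_detainee -> ¬audit_certificate), contraposes to O(audit_certificate -> release_detainee); with O(audit_certificate) we get O(release_detainee).
Premises 3, 8, 9 do not contribute to this derivation.
So O(release_detainee) holds, i.e. F(¬release_detainee). The claim follows.

Yes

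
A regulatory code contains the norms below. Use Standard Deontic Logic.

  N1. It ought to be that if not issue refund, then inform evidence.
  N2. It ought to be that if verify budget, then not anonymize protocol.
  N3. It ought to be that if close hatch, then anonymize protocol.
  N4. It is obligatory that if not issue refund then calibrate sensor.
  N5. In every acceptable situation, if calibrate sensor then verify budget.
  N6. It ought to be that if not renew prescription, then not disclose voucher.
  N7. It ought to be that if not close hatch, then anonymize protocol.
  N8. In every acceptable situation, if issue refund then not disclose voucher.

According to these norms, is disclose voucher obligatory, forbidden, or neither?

Premises 3 and 7 cover both cases: O(close_hatch → anonymize_protocol) and O(¬close_hatch → anonymize_protocol). Since close_hatch ∨ ¬close_hatch is a tautology, O(anonymize_protocol) follows.
The contrapositive of premise 2 (O(verify_budget → ¬anonymize_protocol)) is O(anonymize_protocol → ¬verify_budget), and O(anonymize_protocol) is already established, so O(¬verify_budget).
Premise 5, O(calibrate_sensor → verify_budget), contraposes to O(¬verify_budget → ¬calibrate_sensor); with O(¬verify_budget) we get O(¬calibrate_sensor).
Premise 4, O(¬issue_refund → calibrate_sensor), contraposes to O(¬calibrate_sensor → issue_refund); with O(¬calibrate_sensor) we get O(issue_refund).
With premise 8, O(issue_refund → ¬disclose_voucher), the K-axiom yields O(¬disclose_voucher).
Premises 1, 6 do not contribute to this derivation.
Thus O(¬disclose_voucher), which is F(disclose_voucher): disclose_voucher is forbidden.

Forbidden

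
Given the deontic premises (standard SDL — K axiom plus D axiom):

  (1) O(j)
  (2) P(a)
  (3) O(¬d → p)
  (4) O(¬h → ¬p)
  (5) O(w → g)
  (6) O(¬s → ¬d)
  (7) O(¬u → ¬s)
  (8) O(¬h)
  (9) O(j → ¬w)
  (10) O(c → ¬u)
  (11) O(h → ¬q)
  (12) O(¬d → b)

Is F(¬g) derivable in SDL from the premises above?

Premise 5 is O(w → g), but O(w) is not derivable from the premises, so it does not yield O(g).
No other premise forces O(g). An ideal world satisfying every premise can still have ¬g true, so F(¬g) is not derivable.

No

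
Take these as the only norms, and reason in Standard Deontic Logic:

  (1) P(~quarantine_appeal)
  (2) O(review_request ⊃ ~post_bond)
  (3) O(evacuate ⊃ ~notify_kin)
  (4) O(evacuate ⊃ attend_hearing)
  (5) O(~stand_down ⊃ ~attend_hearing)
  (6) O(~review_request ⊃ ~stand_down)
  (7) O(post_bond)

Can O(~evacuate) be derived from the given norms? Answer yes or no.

Premise 7 states O(post_bond) outright.
Premise 2 is O(review_request ⊃ ~post_bond); contrapositively O(post_bond ⊃ ~review_request). Since O(post_bond) holds, K gives O(~review_request).
With premise 6, O(~review_request ⊃ ~stand_down), the K-axiom yields O(~stand_down).
With premise 5, O(~stand_down ⊃ ~attend_hearing), the K-axiom yields O(~attend_hearing).
The contrapositive of premise 4 (O(evacuate ⊃ attend_hearing)) is O(~attend_hearing ⊃ ~evacuate), and O(~attend_hearing) is already established, so O(~evacuate).
Premises 1, 3 do not contribute to this derivation.
So O(~evacuate) follows.

Yes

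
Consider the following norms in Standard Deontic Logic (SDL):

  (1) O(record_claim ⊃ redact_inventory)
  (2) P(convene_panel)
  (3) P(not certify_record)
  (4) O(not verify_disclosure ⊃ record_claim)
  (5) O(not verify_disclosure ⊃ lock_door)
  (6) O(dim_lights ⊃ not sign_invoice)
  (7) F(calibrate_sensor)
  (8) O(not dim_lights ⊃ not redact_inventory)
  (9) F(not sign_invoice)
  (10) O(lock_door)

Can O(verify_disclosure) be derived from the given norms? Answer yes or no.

Yes

Premise 9, F(not sign_invoice), is equivalent to O(sign_invoice).
Premise 6, O(dim_lights ⊃ not sign_invoice), contraposes to O(sign_invoice ⊃ not dim_lights); with O(sign_invoice) we get O(not dim_lights).
From O(not dim_lights) and premise 8, O(not dim_lights ⊃ not redact_inventory), we obtain O(not redact_inventory).
The contrapositive of premise 1 (O(record_claim ⊃ redact_inventory)) is O(not redact_inventory ⊃ not record_claim), and O(not redact_inventory) is already established, so O(not record_claim).
Premise 4 is O(not verify_disclosure ⊃ record_claim); contrapositively O(not record_claim ⊃ verify_disclosure). Since O(not record_claim) holds, K gives O(verify_disclosure).
Premises 2, 3, 5, 7, 10 do not contribute to this derivation.
So O(verify_disclosure) follows.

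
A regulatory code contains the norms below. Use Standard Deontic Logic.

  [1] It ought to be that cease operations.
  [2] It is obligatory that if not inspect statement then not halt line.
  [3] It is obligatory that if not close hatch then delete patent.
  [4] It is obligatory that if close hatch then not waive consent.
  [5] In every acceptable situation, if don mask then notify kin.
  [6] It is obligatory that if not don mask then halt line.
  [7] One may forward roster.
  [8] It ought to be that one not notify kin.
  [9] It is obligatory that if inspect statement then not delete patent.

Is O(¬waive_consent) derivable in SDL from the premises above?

Yes

From premise 8 we have O(¬notify_kin).
Premise 5, O(don_mask → notify_kin), contraposes to O(¬notify_kin → ¬don_mask); with O(¬notify_kin) we get O(¬don_mask).
With premise 6, O(¬don_mask → halt_line), the K-axiom yields O(halt_line).
Premise 2, O(¬inspect_statement → ¬halt_line), contraposes to O(halt_line → inspect_statement); with O(halt_line) we get O(inspect_statement).
From O(inspect_statement) and premise 9, O(inspect_statement → ¬delete_patent), we obtain O(¬delete_patent).
The contrapositive of premise 3 (O(¬close_hatch → delete_patent)) is O(¬delete_patent → close_hatch), and O(¬delete_patent) is already established, so O(close_hatch).
With premise 4, O(close_hatch → ¬waive_consent), the K-axiom yields O(¬waive_consent).
Premises 1, 7 do not contribute to this derivation.
So O(¬waive_consent) follows.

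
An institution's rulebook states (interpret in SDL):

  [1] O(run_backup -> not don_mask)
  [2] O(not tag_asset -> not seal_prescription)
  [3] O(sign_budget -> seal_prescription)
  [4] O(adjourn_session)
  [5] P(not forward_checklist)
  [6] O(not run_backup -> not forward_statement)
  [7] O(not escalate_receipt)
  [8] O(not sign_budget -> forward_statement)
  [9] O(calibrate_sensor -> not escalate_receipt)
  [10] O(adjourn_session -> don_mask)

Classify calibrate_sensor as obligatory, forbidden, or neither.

Neither

Premise 9 is O(calibrate_sensor -> not escalate_receipt); even if O(not escalate_receipt) held, inferring O(calibrate_sensor) would be affirming the consequent — invalid.
No premise or chain of K-axiom applications forces O(calibrate_sensor), and none forces O(not calibrate_sensor). So calibrate_sensor is neither obligatory nor forbidden under these norms.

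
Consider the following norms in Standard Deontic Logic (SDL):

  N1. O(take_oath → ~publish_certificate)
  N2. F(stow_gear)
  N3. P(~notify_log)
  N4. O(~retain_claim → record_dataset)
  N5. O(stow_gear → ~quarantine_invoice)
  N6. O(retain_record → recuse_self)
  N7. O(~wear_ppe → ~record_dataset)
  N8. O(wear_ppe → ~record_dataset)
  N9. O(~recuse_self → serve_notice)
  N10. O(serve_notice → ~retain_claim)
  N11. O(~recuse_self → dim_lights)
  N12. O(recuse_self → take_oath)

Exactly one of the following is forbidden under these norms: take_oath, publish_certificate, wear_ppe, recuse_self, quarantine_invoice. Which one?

publish_certificate

Premises 7 and 8 cover both cases: O(~wear_ppe → ~record_dataset) and O(wear_ppe → ~record_dataset). Since ~wear_ppe ∨ wear_ppe is a tautology, O(~record_dataset) follows.
The contrapositive of premise 4 (O(~retain_claim → record_dataset)) is O(~record_dataset → retain_claim), and O(~record_dataset) is already established, so O(retain_claim).
The contrapositive of premise 10 (O(serve_notice → ~retain_claim)) is O(retain_claim → ~serve_notice), and O(retain_claim) is already established, so O(~serve_notice).
The contrapositive of premise 9 (O(~recuse_self → serve_notice)) is O(~serve_notice → recuse_self), and O(~serve_notice) is already established, so O(recuse_self).
From O(recuse_self) and premise 12, O(recuse_self → take_oath), we obtain O(take_oath).
With premise 1, O(take_oath → ~publish_certificate), the K-axiom yields O(~publish_certificate).
So O(~publish_certificate) holds, i.e. publish_certificate is forbidden. None of the other listed options is forbidden under the premises.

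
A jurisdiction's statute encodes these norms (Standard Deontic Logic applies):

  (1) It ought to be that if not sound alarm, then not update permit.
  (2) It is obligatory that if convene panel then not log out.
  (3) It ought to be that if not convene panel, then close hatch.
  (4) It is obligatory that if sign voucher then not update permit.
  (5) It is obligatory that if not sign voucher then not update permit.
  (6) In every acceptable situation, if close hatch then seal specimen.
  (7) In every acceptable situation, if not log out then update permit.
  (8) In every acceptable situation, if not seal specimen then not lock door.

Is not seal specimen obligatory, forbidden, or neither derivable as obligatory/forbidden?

By case analysis on ¬sign_voucher: premise 5 gives O(¬sign_voucher → ¬update_permit) and premise 4 gives O(sign_voucher → ¬update_permit), so O(¬update_permit) either way.
Premise 7 is O(¬log_out → update_permit); contrapositively O(¬update_permit → log_out). Since O(¬update_permit) holds, K gives O(log_out).
Premise 2 is O(convene_panel → ¬log_out); contrapositively O(log_out → ¬convene_panel). Since O(log_out) holds, K gives O(¬convene_panel).
From O(¬convene_panel) and premise 3, O(¬convene_panel → close_hatch), we obtain O(close_hatch).
From O(close_hatch) and premise 6, O(close_hatch → seal_specimen), we obtain O(seal_specimen).
Premises 1, 8 do not contribute to this derivation.
Thus O(seal_specimen), which is F(¬seal_specimen): ¬seal_specimen is forbidden.

Forbidden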